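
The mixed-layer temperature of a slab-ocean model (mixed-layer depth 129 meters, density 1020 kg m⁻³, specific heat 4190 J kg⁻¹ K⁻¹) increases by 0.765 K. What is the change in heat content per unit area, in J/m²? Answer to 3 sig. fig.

Areal heat capacity C = ρ c_p D = 1020 × 4190 × 129 = 5.51×10^8 J/(m^2 K).
ΔQ = C ΔT = 5.51×10^8 × 0.765 = 4.22×10^8 J/m².

4.22×10^8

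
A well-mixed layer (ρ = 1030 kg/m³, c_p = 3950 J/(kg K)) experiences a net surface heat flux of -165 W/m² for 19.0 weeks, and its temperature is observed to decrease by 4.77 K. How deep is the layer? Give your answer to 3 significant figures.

97.7 m

Heat input Q = F Δt = -165 × 1.15×10^7 s = -1.90×10^9 J/m².
Required areal heat capacity C = Q / ΔT = 3.97×10^8 J/(m²·K).
Depth D = C / (ρ c_p) = 3.97×10^8 / (1030 × 3950) = 97.7 m.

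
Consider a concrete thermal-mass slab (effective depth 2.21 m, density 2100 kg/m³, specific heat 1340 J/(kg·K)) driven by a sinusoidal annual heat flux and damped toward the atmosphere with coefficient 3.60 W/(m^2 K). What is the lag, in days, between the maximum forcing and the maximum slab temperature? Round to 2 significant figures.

19 days

Areal heat capacity C = ρ c_p D = 2100 × 1340 × 2.21 = 6.22×10^6 J/(m²·K).
ω = 2π / 3.15×10^7 s = 1.99×10^-7 s⁻¹.
Phase lag φ = arctan(Cω/λ) = arctan(1.24/3.60) = 0.331 rad.
Time lag = φ / ω = 0.331 / 1.99×10^-7 = 1.66×10^6 s = 19.3 days.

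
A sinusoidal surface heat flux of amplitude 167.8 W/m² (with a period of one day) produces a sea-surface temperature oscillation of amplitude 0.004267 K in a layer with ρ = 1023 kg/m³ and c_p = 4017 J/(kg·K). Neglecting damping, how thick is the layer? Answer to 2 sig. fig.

ω = 2π / 86400 s = 7.27×10^-5 s⁻¹.
Required C = F₀ / (A ω) = 167.8 / (0.004267 × 7.27×10^-5) = 5.41×10^8 J/(m²·K).
D = C / (ρ c_p) = 5.41×10^8 / (1023 × 4017) = 132 m.

130 m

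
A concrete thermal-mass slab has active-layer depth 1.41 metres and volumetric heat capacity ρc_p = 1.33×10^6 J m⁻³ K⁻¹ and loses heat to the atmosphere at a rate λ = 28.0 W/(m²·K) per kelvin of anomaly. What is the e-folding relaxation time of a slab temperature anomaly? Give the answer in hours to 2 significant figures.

19 hours

Areal heat capacity C = ρc_p × D = 1.33×10^6 × 1.41 = 1.88×10^6 J/(m^2 K).
Relaxation time τ = C / λ = 1.88×10^6 / 28.0 = 67000 s.
In hours: 67000 s / (3600 s/hour) = 18.6 hours.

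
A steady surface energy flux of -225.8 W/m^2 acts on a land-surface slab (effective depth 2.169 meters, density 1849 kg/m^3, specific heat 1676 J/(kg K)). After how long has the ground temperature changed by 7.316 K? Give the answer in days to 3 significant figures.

2.52 days

Areal heat capacity C = ρ c_p D = 1849 × 1676 × 2.169 = 6.72×10^6 J/(m^2 K).
Time required: Δt = C ΔT / F = 6.72×10^6 × -7.316 / -225.8 = 2.18×10^5 s.
In days: 2.18×10^5 s / (86400 s/day) = 2.52 days.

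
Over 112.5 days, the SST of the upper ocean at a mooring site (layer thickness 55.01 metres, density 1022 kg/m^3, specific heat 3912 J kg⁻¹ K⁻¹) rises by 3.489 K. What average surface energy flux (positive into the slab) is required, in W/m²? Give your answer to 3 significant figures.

78.9

Areal heat capacity C = ρ c_p D = 1022 × 3912 × 55.01 = 2.20×10^8 J m⁻² K⁻¹.
Required heat per unit area: Q = C ΔT = 2.20×10^8 × 3.489 = 7.67×10^8 J/m².
Flux F = Q / Δt = 7.67×10^8 / 9.72×10^6 s = 78.9 W/m².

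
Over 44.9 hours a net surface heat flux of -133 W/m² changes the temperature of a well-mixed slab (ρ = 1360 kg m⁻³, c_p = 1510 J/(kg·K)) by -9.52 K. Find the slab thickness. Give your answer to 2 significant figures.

1.1 m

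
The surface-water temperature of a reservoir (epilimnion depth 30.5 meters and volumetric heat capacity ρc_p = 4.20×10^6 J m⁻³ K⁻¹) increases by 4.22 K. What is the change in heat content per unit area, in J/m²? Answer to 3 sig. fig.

Areal heat capacity C = ρc_p × D = 4.20×10^6 × 30.5 = 1.28×10^8 J/(m²·K).
ΔQ = C ΔT = 1.28×10^8 × 4.22 = 5.41×10^8 J/m².

5.41×10^8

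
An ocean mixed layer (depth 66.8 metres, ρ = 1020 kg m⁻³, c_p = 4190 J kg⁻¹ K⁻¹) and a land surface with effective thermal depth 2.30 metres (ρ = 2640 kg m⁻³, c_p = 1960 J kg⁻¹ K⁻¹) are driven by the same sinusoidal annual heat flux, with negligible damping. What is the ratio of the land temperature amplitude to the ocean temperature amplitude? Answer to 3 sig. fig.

24.0

C_ocean = 1020 × 4190 × 66.8 = 2.85×10^8 J/(m²·K).
C_land = 2640 × 1960 × 2.30 = 1.19×10^7 J/(m²·K).
Undamped amplitude ∝ 1/C, so A_land/A_ocean = C_ocean/C_land = 24.0.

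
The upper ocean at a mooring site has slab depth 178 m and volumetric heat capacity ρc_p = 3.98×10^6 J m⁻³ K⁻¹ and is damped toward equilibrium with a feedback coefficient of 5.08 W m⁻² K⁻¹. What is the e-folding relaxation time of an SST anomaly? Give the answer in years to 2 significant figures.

Areal heat capacity C = ρc_p × D = 3.98×10^6 × 178 = 7.08×10^8 J/(m^2 K).
Relaxation time τ = C / λ = 7.08×10^8 / 5.08 = 1.39×10^8 s.
In years: 1.39×10^8 s / (3.156×10^7 s/year) = 4.42 years.

4.4 years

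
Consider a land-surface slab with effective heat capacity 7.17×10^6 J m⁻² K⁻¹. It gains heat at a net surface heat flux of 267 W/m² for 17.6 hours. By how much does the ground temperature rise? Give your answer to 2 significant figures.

2.4 K

Areal heat capacity C = 7.17×10^6 J m⁻² K⁻¹ (given).
Net heat input Q = F Δt = 267 × (17.6 hours × 3600 s/hour) = 1.69×10^7 J/m².
ΔT = Q / C = 1.69×10^7 / 7.17×10^6 = 2.36 K.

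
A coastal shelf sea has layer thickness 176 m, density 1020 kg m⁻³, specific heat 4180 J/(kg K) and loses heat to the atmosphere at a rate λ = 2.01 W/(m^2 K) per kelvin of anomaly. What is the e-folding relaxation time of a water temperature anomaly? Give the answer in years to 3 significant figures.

Areal heat capacity C = ρ c_p D = 1020 × 4180 × 176 = 7.50×10^8 J/(m²·K).
Relaxation time τ = C / λ = 7.50×10^8 / 2.01 = 3.73×10^8 s.
In years: 3.73×10^8 s / (3.156×10^7 s/year) = 11.8 years.

11.8 years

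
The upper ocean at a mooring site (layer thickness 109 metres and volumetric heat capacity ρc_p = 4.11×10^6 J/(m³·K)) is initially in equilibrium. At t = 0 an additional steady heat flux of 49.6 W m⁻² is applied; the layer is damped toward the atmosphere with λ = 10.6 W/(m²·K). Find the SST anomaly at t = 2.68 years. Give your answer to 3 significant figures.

Areal heat capacity C = ρc_p × D = 4.11×10^6 × 109 = 4.48×10^8 J m⁻² K⁻¹.
τ = C / λ = 4.48×10^8 / 10.6 = 4.23×10^7 s.
Equilibrium anomaly ΔT_eq = F / λ = 49.6 / 10.6 = 4.68 K.
t = 2.68 years = 8.46×10^7 s, so t/τ = 2.00.
ΔT(t) = ΔT_eq (1 − e^(−t/τ)) = 4.68 × (1 − e^−2.00) = 4.05 K.

4.05 K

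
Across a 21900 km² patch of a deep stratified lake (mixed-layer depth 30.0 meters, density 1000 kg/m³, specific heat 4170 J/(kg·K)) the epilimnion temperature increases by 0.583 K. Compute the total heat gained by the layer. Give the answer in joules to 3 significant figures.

Areal heat capacity C = ρ c_p D = 1000 × 4170 × 30.0 = 1.25×10^8 J/(m²·K).
Heat per unit area: q = C ΔT = 1.25×10^8 × 0.583 = 7.29×10^7 J/m².
Total heat: Q = q × A = 7.29×10^7 × (21900 × 10⁶ m²) = 1.60×10^18 J.

1.60×10^18 J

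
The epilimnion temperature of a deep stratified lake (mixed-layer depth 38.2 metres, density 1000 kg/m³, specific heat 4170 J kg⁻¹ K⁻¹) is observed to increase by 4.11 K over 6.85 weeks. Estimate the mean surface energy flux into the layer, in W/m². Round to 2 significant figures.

160

Areal heat capacity C = ρ c_p D = 1000 × 4170 × 38.2 = 1.59×10^8 J/(m²·K).
Required heat per unit area: Q = C ΔT = 1.59×10^8 × 4.11 = 6.55×10^8 J/m².
Flux F = Q / Δt = 6.55×10^8 / 4.14×10^6 s = 158 W/m².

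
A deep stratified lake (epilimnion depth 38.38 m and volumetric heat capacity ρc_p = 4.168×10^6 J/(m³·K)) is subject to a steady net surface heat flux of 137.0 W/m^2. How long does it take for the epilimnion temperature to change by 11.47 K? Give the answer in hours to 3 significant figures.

3720 hours

Areal heat capacity C = ρc_p × D = 4.168×10^6 × 38.38 = 1.60×10^8 J/(m²·K).
Time required: Δt = C ΔT / F = 1.60×10^8 × 11.47 / 137.0 = 1.34×10^7 s.
In hours: 1.34×10^7 s / (3600 s/hour) = 3720 hours.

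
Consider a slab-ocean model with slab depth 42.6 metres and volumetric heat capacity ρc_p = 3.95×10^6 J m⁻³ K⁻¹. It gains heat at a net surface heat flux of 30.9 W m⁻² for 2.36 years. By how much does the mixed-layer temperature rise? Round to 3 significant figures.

Areal heat capacity C = ρc_p × D = 3.95×10^6 × 42.6 = 1.68×10^8 J/(m^2 K).
Net heat input Q = F Δt = 30.9 × (2.36 years × 3.156×10^7 s/year) = 2.30×10^9 J/m².
ΔT = Q / C = 2.30×10^9 / 1.68×10^8 = 13.7 K.

13.7 K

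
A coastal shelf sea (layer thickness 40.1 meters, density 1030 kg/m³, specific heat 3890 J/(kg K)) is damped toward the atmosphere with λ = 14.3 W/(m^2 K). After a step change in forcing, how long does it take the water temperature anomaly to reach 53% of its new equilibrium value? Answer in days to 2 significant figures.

98 days

Areal heat capacity C = ρ c_p D = 1030 × 3890 × 40.1 = 1.61×10^8 J/(m²·K).
τ = C / λ = 1.61×10^8 / 14.3 = 1.12×10^7 s.
Fraction reached: 1 − e^(−t/τ) = 0.53 ⇒ t = −τ ln(1 − 0.53) = τ × 0.755.
t = 8.48×10^6 s = 98.2 days.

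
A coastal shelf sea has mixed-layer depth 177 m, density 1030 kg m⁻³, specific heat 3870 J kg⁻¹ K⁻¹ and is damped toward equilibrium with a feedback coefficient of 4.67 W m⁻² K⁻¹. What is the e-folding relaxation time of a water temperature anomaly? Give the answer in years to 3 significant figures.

Areal heat capacity C = ρ c_p D = 1030 × 3870 × 177 = 7.06×10^8 J/(m^2 K).
Relaxation time τ = C / λ = 7.06×10^8 / 4.67 = 1.51×10^8 s.
In years: 1.51×10^8 s / (3.156×10^7 s/year) = 4.79 years.

4.79 years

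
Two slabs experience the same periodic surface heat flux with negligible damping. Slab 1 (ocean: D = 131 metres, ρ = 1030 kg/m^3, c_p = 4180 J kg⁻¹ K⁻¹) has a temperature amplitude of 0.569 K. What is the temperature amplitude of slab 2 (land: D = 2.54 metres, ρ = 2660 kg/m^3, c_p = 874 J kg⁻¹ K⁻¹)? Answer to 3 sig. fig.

C_ocean = 5.64×10^8 J/(m²·K); C_land = 5.91×10^6 J/(m²·K).
A ∝ 1/C ⇒ A_land = A_ocean × C_ocean/C_land = 0.569 × 95.5 = 54.3 K.

54.3 K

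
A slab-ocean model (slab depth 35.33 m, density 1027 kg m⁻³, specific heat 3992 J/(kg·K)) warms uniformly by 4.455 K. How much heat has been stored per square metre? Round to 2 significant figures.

Areal heat capacity C = ρ c_p D = 1027 × 3992 × 35.33 = 1.45×10^8 J/(m^2 K).
ΔQ = C ΔT = 1.45×10^8 × 4.455 = 6.45×10^8 J/m².

6.5×10^8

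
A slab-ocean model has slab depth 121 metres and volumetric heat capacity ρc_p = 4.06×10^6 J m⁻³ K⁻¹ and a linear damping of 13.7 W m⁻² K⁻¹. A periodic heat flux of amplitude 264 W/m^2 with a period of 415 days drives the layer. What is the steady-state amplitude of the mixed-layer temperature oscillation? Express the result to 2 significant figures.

3.0 K

Areal heat capacity C = ρc_p × D = 4.06×10^6 × 121 = 4.91×10^8 J m⁻² K⁻¹.
Angular frequency ω = 2π / T = 2π / 3.59×10^7 s = 1.75×10^-7 s⁻¹.
√((Cω)² + λ²) = √((86.1)² + 13.7²) = 87.2 W/(m²·K).
Amplitude A = F₀ / √((Cω)²+λ²) = 264 / 87.2 = 3.03 K.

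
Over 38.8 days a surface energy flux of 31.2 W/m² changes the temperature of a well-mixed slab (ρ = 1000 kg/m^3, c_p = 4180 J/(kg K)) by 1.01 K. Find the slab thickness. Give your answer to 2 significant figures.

25 m

Heat input Q = F Δt = 31.2 × 3.35×10^6 s = 1.05×10^8 J/m².
Required areal heat capacity C = Q / ΔT = 1.04×10^8 J/(m²·K).
Depth D = C / (ρ c_p) = 1.04×10^8 / (1000 × 4180) = 24.8 m.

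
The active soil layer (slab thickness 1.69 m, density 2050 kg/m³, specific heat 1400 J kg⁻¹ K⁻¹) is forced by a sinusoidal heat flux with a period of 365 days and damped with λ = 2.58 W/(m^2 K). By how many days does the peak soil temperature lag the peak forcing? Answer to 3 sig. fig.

Areal heat capacity C = ρ c_p D = 2050 × 1400 × 1.69 = 4.85×10^6 J/(m²·K).
ω = 2π / 3.15×10^7 s = 1.99×10^-7 s⁻¹.
Phase lag φ = arctan(Cω/λ) = arctan(0.966/2.58) = 0.358 rad.
Time lag = φ / ω = 0.358 / 1.99×10^-7 = 1.80×10^6 s = 20.8 days.

20.8 days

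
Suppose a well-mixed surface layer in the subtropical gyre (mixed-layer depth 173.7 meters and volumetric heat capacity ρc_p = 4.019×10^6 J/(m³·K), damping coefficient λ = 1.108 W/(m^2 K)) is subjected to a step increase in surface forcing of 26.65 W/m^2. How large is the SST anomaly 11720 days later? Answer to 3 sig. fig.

Areal heat capacity C = ρc_p × D = 4.019×10^6 × 173.7 = 6.98×10^8 J m⁻² K⁻¹.
τ = C / λ = 6.98×10^8 / 1.108 = 6.30×10^8 s.
Equilibrium anomaly ΔT_eq = F / λ = 26.65 / 1.108 = 24.1 K.
t = 11720 days = 1.01×10^9 s, so t/τ = 1.61.
ΔT(t) = ΔT_eq (1 − e^(−t/τ)) = 24.1 × (1 − e^−1.61) = 19.2 K.

19.2 K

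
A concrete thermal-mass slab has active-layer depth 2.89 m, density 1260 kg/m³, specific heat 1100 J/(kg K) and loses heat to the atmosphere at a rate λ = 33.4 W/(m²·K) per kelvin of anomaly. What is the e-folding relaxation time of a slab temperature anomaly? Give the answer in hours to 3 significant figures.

Areal heat capacity C = ρ c_p D = 1260 × 1100 × 2.89 = 4.01×10^6 J/(m²·K).
Relaxation time τ = C / λ = 4.01×10^6 / 33.4 = 1.20×10^5 s.
In hours: 1.20×10^5 s / (3600 s/hour) = 33.3 hours.

33.3 hours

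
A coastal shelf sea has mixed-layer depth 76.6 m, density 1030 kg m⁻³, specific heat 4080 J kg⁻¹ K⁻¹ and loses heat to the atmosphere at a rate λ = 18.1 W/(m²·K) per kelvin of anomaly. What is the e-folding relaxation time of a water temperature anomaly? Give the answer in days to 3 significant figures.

206 days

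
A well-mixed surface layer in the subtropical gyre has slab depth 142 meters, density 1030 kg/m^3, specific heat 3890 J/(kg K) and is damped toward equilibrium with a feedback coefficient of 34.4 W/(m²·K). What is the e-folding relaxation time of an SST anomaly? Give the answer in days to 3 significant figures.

191 days

Areal heat capacity C = ρ c_p D = 1030 × 3890 × 142 = 5.69×10^8 J m⁻² K⁻¹.
Relaxation time τ = C / λ = 5.69×10^8 / 34.4 = 1.65×10^7 s.
In days: 1.65×10^7 s / (86400 s/day) = 191 days.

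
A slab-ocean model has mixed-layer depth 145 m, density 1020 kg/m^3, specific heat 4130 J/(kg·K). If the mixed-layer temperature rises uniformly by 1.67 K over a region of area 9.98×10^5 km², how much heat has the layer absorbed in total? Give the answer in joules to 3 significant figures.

1.02×10^21 J

Areal heat capacity C = ρ c_p D = 1020 × 4130 × 145 = 6.11×10^8 J/(m^2 K).
Heat per unit area: q = C ΔT = 6.11×10^8 × 1.67 = 1.02×10^9 J/m².
Total heat: Q = q × A = 1.02×10^9 × (9.98×10^5 × 10⁶ m²) = 1.02×10^21 J.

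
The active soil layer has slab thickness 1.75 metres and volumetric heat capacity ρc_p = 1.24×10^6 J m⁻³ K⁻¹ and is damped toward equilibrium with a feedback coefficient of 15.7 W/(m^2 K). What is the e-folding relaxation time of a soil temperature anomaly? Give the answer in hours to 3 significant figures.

Areal heat capacity C = ρc_p × D = 1.24×10^6 × 1.75 = 2.17×10^6 J m⁻² K⁻¹.
Relaxation time τ = C / λ = 2.17×10^6 / 15.7 = 1.38×10^5 s.
In hours: 1.38×10^5 s / (3600 s/hour) = 38.4 hours.

38.4 hours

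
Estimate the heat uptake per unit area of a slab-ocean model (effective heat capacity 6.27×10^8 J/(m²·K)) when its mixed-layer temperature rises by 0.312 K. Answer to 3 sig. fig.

1.96×10^8

Areal heat capacity C = 6.27×10^8 J/(m²·K) (given).
ΔQ = C ΔT = 6.27×10^8 × 0.312 = 1.96×10^8 J/m².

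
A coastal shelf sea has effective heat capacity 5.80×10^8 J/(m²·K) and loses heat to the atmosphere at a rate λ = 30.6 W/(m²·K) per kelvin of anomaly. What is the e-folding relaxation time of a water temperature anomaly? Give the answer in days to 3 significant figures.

Areal heat capacity C = 5.80×10^8 J/(m²·K) (given).
Relaxation time τ = C / λ = 5.80×10^8 / 30.6 = 1.90×10^7 s.
In days: 1.90×10^7 s / (86400 s/day) = 219 days.

219 days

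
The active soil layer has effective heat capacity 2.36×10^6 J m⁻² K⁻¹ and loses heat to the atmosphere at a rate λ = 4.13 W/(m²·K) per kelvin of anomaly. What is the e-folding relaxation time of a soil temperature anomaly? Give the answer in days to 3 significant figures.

6.61 days

Areal heat capacity C = 2.36×10^6 J m⁻² K⁻¹ (given).
Relaxation time τ = C / λ = 2.36×10^6 / 4.13 = 5.71×10^5 s.
In days: 5.71×10^5 s / (86400 s/day) = 6.61 days.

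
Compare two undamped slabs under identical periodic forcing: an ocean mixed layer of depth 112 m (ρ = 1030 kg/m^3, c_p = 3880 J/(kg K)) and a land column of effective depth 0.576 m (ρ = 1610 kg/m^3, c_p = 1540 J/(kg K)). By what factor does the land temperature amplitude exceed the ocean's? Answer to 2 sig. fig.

310

C_ocean = 1030 × 3880 × 112 = 4.48×10^8 J/(m²·K).
C_land = 1610 × 1540 × 0.576 = 1.43×10^6 J/(m²·K).
Undamped amplitude ∝ 1/C, so A_land/A_ocean = C_ocean/C_land = 313.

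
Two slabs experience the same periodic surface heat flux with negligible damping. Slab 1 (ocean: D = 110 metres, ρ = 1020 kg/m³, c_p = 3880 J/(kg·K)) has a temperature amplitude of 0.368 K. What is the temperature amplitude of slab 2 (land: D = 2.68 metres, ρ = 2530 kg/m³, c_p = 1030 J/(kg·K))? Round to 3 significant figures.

22.9 K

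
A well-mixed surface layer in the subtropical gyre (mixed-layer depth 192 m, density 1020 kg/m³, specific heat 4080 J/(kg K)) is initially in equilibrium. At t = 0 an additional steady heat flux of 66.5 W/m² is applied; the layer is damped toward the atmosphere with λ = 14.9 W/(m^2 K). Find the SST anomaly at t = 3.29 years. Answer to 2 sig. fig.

3.8 K

Areal heat capacity C = ρ c_p D = 1020 × 4080 × 192 = 7.99×10^8 J m⁻² K⁻¹.
τ = C / λ = 7.99×10^8 / 14.9 = 5.36×10^7 s.
Equilibrium anomaly ΔT_eq = F / λ = 66.5 / 14.9 = 4.46 K.
t = 3.29 years = 1.04×10^8 s, so t/τ = 1.94.
ΔT(t) = ΔT_eq (1 − e^(−t/τ)) = 4.46 × (1 − e^−1.94) = 3.82 K.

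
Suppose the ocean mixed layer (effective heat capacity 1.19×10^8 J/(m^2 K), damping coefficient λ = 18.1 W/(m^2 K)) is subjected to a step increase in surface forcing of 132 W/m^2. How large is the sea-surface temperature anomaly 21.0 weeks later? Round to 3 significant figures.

6.24 K

Areal heat capacity C = 1.19×10^8 J/(m^2 K) (given).
τ = C / λ = 1.19×10^8 / 18.1 = 6.57×10^6 s.
Equilibrium anomaly ΔT_eq = F / λ = 132 / 18.1 = 7.29 K.
t = 21.0 weeks = 1.27×10^7 s, so t/τ = 1.93.
ΔT(t) = ΔT_eq (1 − e^(−t/τ)) = 7.29 × (1 − e^−1.93) = 6.24 K.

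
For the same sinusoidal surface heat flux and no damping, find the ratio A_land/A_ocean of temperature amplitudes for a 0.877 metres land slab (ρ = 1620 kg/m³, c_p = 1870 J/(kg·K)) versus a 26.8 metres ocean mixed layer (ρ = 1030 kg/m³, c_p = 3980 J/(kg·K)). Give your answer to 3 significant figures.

C_ocean = 1030 × 3980 × 26.8 = 1.10×10^8 J/(m²·K).
C_land = 1620 × 1870 × 0.877 = 2.66×10^6 J/(m²·K).
Undamped amplitude ∝ 1/C, so A_land/A_ocean = C_ocean/C_land = 41.4.

41.4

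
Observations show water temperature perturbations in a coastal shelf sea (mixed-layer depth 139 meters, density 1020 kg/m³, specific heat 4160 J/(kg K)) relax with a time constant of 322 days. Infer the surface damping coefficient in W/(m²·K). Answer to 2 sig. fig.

Areal heat capacity C = ρ c_p D = 1020 × 4160 × 139 = 5.90×10^8 J m⁻² K⁻¹.
τ = 322 days = 2.78×10^7 s.
λ = C / τ = 5.90×10^8 / 2.78×10^7 = 21.2 W/(m²·K).

21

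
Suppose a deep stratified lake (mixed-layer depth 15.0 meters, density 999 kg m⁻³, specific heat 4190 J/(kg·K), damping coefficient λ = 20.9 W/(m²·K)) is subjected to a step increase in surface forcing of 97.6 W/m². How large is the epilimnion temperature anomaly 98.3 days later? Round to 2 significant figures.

Areal heat capacity C = ρ c_p D = 999 × 4190 × 15.0 = 6.28×10^7 J/(m²·K).
τ = C / λ = 6.28×10^7 / 20.9 = 3.00×10^6 s.
Equilibrium anomaly ΔT_eq = F / λ = 97.6 / 20.9 = 4.67 K.
t = 98.3 days = 8.49×10^6 s, so t/τ = 2.83.
ΔT(t) = ΔT_eq (1 − e^(−t/τ)) = 4.67 × (1 − e^−2.83) = 4.39 K.

4.4 K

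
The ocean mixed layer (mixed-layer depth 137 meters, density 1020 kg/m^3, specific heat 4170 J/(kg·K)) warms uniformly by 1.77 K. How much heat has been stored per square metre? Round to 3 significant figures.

1.03×10^9

Areal heat capacity C = ρ c_p D = 1020 × 4170 × 137 = 5.83×10^8 J/(m²·K).
ΔQ = C ΔT = 5.83×10^8 × 1.77 = 1.03×10^9 J/m².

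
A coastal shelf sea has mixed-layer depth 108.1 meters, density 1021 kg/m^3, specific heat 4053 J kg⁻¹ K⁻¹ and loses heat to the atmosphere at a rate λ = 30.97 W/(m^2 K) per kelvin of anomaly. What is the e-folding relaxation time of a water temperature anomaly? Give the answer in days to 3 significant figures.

167 days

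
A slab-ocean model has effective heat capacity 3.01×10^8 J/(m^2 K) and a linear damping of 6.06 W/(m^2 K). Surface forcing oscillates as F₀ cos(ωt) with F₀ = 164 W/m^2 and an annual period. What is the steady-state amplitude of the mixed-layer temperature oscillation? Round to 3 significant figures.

2.72 K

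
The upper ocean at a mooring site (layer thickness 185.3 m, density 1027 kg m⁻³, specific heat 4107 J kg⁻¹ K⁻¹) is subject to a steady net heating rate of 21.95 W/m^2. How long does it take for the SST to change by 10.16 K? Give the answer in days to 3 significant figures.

Areal heat capacity C = ρ c_p D = 1027 × 4107 × 185.3 = 7.82×10^8 J m⁻² K⁻¹.
Time required: Δt = C ΔT / F = 7.82×10^8 × 10.16 / 21.95 = 3.62×10^8 s.
In days: 3.62×10^8 s / (86400 s/day) = 4190 days.

4190 days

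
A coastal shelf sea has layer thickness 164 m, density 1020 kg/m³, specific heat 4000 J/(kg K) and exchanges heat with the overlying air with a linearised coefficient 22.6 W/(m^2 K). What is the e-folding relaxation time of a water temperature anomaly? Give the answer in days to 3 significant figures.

Areal heat capacity C = ρ c_p D = 1020 × 4000 × 164 = 6.69×10^8 J m⁻² K⁻¹.
Relaxation time τ = C / λ = 6.69×10^8 / 22.6 = 2.96×10^7 s.
In days: 2.96×10^7 s / (86400 s/day) = 343 days.

343 days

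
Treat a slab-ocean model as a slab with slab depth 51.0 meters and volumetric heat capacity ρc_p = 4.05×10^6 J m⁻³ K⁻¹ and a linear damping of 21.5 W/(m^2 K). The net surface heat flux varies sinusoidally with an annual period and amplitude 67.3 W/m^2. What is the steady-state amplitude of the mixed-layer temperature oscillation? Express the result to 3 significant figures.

Areal heat capacity C = ρc_p × D = 4.05×10^6 × 51.0 = 2.07×10^8 J/(m^2 K).
Angular frequency ω = 2π / T = 2π / 3.15×10^7 s = 1.99×10^-7 s⁻¹.
√((Cω)² + λ²) = √((41.2)² + 21.5²) = 46.4 W/(m²·K).
Amplitude A = F₀ / √((Cω)²+λ²) = 67.3 / 46.4 = 1.45 K.

1.45 K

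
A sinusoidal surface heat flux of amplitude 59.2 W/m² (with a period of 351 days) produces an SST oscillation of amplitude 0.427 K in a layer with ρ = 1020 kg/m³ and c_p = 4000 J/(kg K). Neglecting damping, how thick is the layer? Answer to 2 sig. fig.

160 m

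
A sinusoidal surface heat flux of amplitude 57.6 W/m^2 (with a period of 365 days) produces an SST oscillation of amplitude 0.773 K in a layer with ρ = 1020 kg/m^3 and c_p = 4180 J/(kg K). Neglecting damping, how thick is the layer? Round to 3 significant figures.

87.7 m

ω = 2π / 3.15×10^7 s = 1.99×10^-7 s⁻¹.
Required C = F₀ / (A ω) = 57.6 / (0.773 × 1.99×10^-7) = 3.74×10^8 J/(m²·K).
D = C / (ρ c_p) = 3.74×10^8 / (1020 × 4180) = 87.7 m.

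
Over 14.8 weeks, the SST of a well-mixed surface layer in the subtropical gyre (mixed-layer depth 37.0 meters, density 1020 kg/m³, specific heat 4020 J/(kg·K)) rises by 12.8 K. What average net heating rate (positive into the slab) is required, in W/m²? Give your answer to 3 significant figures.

217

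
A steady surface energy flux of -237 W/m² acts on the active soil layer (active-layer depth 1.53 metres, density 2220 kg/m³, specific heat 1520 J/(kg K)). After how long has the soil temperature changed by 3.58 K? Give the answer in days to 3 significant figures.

0.903 days

Areal heat capacity C = ρ c_p D = 2220 × 1520 × 1.53 = 5.16×10^6 J/(m²·K).
Time required: Δt = C ΔT / F = 5.16×10^6 × -3.58 / -237 = 78000 s.
In days: 78000 s / (86400 s/day) = 0.903 days.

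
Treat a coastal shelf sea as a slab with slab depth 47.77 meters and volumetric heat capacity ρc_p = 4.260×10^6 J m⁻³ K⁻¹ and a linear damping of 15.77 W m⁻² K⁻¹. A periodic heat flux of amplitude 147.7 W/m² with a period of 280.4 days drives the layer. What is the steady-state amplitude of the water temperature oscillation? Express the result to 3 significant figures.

Areal heat capacity C = ρc_p × D = 4.260×10^6 × 47.77 = 2.04×10^8 J m⁻² K⁻¹.
Angular frequency ω = 2π / T = 2π / 2.42×10^7 s = 2.59×10^-7 s⁻¹.
√((Cω)² + λ²) = √((52.8)² + 15.77²) = 55.1 W/(m²·K).
Amplitude A = F₀ / √((Cω)²+λ²) = 147.7 / 55.1 = 2.68 K.

2.68 K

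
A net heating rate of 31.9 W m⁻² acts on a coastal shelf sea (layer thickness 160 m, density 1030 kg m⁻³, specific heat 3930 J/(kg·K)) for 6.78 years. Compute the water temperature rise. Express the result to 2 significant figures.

11 K

Areal heat capacity C = ρ c_p D = 1030 × 3930 × 160 = 6.48×10^8 J/(m²·K).
Net heat input Q = F Δt = 31.9 × (6.78 years × 3.156×10^7 s/year) = 6.83×10^9 J/m².
ΔT = Q / C = 6.83×10^9 / 6.48×10^8 = 10.5 K.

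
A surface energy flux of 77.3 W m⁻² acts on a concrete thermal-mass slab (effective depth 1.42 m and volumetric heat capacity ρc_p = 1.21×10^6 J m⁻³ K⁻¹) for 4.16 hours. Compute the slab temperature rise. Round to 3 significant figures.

0.674 K

Areal heat capacity C = ρc_p × D = 1.21×10^6 × 1.42 = 1.72×10^6 J/(m²·K).
Net heat input Q = F Δt = 77.3 × (4.16 hours × 3600 s/hour) = 1.16×10^6 J/m².
ΔT = Q / C = 1.16×10^6 / 1.72×10^6 = 0.674 K.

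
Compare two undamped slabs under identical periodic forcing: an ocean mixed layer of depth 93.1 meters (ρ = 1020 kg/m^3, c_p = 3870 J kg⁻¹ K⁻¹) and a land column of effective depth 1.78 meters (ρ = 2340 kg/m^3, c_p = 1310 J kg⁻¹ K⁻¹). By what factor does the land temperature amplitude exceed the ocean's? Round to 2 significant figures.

C_ocean = 1020 × 3870 × 93.1 = 3.68×10^8 J/(m²·K).
C_land = 2340 × 1310 × 1.78 = 5.46×10^6 J/(m²·K).
Undamped amplitude ∝ 1/C, so A_land/A_ocean = C_ocean/C_land = 67.4.

67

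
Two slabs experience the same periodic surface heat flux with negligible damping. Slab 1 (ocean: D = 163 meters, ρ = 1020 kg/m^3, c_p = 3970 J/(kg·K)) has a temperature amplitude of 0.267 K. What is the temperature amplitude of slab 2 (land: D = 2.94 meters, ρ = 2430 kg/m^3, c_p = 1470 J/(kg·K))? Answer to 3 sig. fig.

16.8 K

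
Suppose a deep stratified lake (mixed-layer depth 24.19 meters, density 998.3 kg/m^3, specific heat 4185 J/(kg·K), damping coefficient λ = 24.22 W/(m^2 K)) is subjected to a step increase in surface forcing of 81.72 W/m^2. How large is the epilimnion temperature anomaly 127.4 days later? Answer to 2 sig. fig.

Areal heat capacity C = ρ c_p D = 998.3 × 4185 × 24.19 = 1.01×10^8 J/(m^2 K).
τ = C / λ = 1.01×10^8 / 24.22 = 4.17×10^6 s.
Equilibrium anomaly ΔT_eq = F / λ = 81.72 / 24.22 = 3.37 K.
t = 127.4 days = 1.10×10^7 s, so t/τ = 2.64.
ΔT(t) = ΔT_eq (1 − e^(−t/τ)) = 3.37 × (1 − e^−2.64) = 3.13 K.

3.1 K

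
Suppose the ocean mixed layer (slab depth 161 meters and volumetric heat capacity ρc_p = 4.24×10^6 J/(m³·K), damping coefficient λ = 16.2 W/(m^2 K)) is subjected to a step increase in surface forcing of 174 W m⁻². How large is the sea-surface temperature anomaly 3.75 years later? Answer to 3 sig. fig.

10.1 K

Areal heat capacity C = ρc_p × D = 4.24×10^6 × 161 = 6.83×10^8 J/(m^2 K).
τ = C / λ = 6.83×10^8 / 16.2 = 4.21×10^7 s.
Equilibrium anomaly ΔT_eq = F / λ = 174 / 16.2 = 10.7 K.
t = 3.75 years = 1.18×10^8 s, so t/τ = 2.81.
ΔT(t) = ΔT_eq (1 − e^(−t/τ)) = 10.7 × (1 − e^−2.81) = 10.1 K.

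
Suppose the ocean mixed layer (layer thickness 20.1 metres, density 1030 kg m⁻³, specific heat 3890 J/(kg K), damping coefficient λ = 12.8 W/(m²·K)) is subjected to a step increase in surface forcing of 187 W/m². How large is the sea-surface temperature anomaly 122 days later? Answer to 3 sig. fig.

Areal heat capacity C = ρ c_p D = 1030 × 3890 × 20.1 = 8.05×10^7 J/(m^2 K).
τ = C / λ = 8.05×10^7 / 12.8 = 6.29×10^6 s.
Equilibrium anomaly ΔT_eq = F / λ = 187 / 12.8 = 14.6 K.
t = 122 days = 1.05×10^7 s, so t/τ = 1.68.
ΔT(t) = ΔT_eq (1 − e^(−t/τ)) = 14.6 × (1 − e^−1.68) = 11.9 K.

11.9 K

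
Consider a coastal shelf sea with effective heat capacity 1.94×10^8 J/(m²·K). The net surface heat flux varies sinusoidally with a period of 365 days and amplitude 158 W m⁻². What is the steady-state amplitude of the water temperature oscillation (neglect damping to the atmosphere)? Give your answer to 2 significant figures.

4.1 K

Areal heat capacity C = 1.94×10^8 J/(m²·K) (given).
Angular frequency ω = 2π / T = 2π / 3.15×10^7 s = 1.99×10^-7 s⁻¹.
Cω = 1.94×10^8 × 1.99×10^-7 = 38.7 W/(m²·K).
Amplitude A = F₀ / (Cω) = 158 / 38.7 = 4.09 K.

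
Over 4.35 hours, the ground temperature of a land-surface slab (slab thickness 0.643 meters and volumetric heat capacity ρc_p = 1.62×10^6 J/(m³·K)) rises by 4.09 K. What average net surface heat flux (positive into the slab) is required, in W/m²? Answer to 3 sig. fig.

272

Areal heat capacity C = ρc_p × D = 1.62×10^6 × 0.643 = 1.04×10^6 J/(m^2 K).
Required heat per unit area: Q = C ΔT = 1.04×10^6 × 4.09 = 4.26×10^6 J/m².
Flux F = Q / Δt = 4.26×10^6 / 15700 s = 272 W/m².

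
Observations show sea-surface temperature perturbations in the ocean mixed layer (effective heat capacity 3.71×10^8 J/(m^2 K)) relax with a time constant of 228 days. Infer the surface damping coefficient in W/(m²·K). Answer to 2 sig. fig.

19

Areal heat capacity C = 3.71×10^8 J/(m^2 K) (given).
τ = 228 days = 1.97×10^7 s.
λ = C / τ = 3.71×10^8 / 1.97×10^7 = 18.8 W/(m²·K).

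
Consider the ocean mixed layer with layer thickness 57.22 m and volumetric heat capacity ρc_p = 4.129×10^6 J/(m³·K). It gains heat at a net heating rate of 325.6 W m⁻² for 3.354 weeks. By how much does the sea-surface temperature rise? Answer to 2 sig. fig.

Areal heat capacity C = ρc_p × D = 4.129×10^6 × 57.22 = 2.36×10^8 J/(m²·K).
Net heat input Q = F Δt = 325.6 × (3.354 weeks × 6.048×10^5 s/week) = 6.60×10^8 J/m².
ΔT = Q / C = 6.60×10^8 / 2.36×10^8 = 2.80 K.

2.8 K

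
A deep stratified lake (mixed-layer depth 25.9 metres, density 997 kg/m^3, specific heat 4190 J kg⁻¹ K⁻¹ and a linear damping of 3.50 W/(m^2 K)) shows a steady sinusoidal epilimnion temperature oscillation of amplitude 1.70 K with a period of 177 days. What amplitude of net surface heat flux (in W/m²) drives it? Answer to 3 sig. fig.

Areal heat capacity C = ρ c_p D = 997 × 4190 × 25.9 = 1.08×10^8 J m⁻² K⁻¹.
ω = 2π / 1.53×10^7 s = 4.11×10^-7 s⁻¹.
√((Cω)² + λ²) = √((44.5)² + 3.50²) = 44.6 W/(m²·K).
F₀ = A × √((Cω)²+λ²) = 1.70 × 44.6 = 75.8 W/m².

75.8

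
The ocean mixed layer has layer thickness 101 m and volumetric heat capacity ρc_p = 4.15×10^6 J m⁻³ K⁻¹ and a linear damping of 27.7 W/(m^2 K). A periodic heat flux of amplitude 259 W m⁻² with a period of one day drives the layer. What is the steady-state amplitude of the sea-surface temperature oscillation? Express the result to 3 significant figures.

0.00850 K

Areal heat capacity C = ρc_p × D = 4.15×10^6 × 101 = 4.19×10^8 J/(m²·K).
Angular frequency ω = 2π / T = 2π / 86400 s = 7.27×10^-5 s⁻¹.
√((Cω)² + λ²) = √((30500)² + 27.7²) = 30500 W/(m²·K).
Amplitude A = F₀ / √((Cω)²+λ²) = 259 / 30500 = 0.00850 K.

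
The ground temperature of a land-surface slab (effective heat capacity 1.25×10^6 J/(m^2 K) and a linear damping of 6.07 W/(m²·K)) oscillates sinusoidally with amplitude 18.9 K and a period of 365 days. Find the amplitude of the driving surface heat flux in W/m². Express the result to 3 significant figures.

Areal heat capacity C = 1.25×10^6 J/(m^2 K) (given).
ω = 2π / 3.15×10^7 s = 1.99×10^-7 s⁻¹.
√((Cω)² + λ²) = √((0.249)² + 6.07²) = 6.08 W/(m²·K).
F₀ = A × √((Cω)²+λ²) = 18.9 × 6.08 = 115 W/m².

115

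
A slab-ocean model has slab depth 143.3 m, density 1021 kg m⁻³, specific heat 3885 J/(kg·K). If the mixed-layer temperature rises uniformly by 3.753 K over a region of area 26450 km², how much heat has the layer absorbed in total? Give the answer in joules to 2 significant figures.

Areal heat capacity C = ρ c_p D = 1021 × 3885 × 143.3 = 5.68×10^8 J m⁻² K⁻¹.
Heat per unit area: q = C ΔT = 5.68×10^8 × 3.753 = 2.13×10^9 J/m².
Total heat: Q = q × A = 2.13×10^9 × (26450 × 10⁶ m²) = 5.64×10^19 J.

5.6×10^19 J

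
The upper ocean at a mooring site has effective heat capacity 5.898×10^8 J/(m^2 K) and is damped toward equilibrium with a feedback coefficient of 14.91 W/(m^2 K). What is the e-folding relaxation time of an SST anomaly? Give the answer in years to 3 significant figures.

Areal heat capacity C = 5.898×10^8 J/(m^2 K) (given).
Relaxation time τ = C / λ = 5.90×10^8 / 14.91 = 3.96×10^7 s.
In years: 3.96×10^7 s / (3.156×10^7 s/year) = 1.25 years.

1.25 years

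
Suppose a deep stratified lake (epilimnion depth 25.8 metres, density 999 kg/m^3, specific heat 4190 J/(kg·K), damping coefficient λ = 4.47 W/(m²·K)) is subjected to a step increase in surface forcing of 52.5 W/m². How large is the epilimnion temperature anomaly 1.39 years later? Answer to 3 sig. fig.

9.83 K

Areal heat capacity C = ρ c_p D = 999 × 4190 × 25.8 = 1.08×10^8 J/(m²·K).
τ = C / λ = 1.08×10^8 / 4.47 = 2.42×10^7 s.
Equilibrium anomaly ΔT_eq = F / λ = 52.5 / 4.47 = 11.7 K.
t = 1.39 years = 4.39×10^7 s, so t/τ = 1.82.
ΔT(t) = ΔT_eq (1 − e^(−t/τ)) = 11.7 × (1 − e^−1.82) = 9.83 K.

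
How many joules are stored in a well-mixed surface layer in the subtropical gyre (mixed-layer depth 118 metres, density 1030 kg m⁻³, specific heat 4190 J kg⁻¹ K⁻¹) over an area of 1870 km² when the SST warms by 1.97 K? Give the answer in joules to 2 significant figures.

1.9×10^18 J

Areal heat capacity C = ρ c_p D = 1030 × 4190 × 118 = 5.09×10^8 J/(m²·K).
Heat per unit area: q = C ΔT = 5.09×10^8 × 1.97 = 1.00×10^9 J/m².
Total heat: Q = q × A = 1.00×10^9 × (1870 × 10⁶ m²) = 1.88×10^18 J.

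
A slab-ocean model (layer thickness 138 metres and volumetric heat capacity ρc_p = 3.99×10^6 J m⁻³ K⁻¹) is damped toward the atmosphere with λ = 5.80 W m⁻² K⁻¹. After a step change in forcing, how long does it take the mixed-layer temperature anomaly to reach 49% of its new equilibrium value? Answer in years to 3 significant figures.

Areal heat capacity C = ρc_p × D = 3.99×10^6 × 138 = 5.51×10^8 J/(m²·K).
τ = C / λ = 5.51×10^8 / 5.80 = 9.49×10^7 s.
Fraction reached: 1 − e^(−t/τ) = 0.49 ⇒ t = −τ ln(1 − 0.49) = τ × 0.673.
t = 6.39×10^7 s = 2.03 years.

2.03 years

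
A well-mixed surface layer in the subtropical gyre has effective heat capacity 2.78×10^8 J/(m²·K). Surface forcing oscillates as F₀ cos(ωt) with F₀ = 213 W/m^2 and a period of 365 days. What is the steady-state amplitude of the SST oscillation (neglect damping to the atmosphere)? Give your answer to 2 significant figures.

3.8 K

Areal heat capacity C = 2.78×10^8 J/(m²·K) (given).
Angular frequency ω = 2π / T = 2π / 3.15×10^7 s = 1.99×10^-7 s⁻¹.
Cω = 2.78×10^8 × 1.99×10^-7 = 55.4 W/(m²·K).
Amplitude A = F₀ / (Cω) = 213 / 55.4 = 3.85 K.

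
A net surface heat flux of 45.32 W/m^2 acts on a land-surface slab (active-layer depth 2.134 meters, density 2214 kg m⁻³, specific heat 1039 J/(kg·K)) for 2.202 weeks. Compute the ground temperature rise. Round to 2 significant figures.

Areal heat capacity C = ρ c_p D = 2214 × 1039 × 2.134 = 4.91×10^6 J/(m^2 K).
Net heat input Q = F Δt = 45.32 × (2.202 weeks × 6.048×10^5 s/week) = 6.04×10^7 J/m².
ΔT = Q / C = 6.04×10^7 / 4.91×10^6 = 12.3 K.

12 K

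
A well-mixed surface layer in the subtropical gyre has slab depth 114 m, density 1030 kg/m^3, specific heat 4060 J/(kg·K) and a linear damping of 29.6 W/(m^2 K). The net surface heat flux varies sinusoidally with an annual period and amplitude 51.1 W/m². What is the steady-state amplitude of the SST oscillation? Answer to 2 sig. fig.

Areal heat capacity C = ρ c_p D = 1030 × 4060 × 114 = 4.77×10^8 J/(m^2 K).
Angular frequency ω = 2π / T = 2π / 3.15×10^7 s = 1.99×10^-7 s⁻¹.
√((Cω)² + λ²) = √((95.0)² + 29.6²) = 99.5 W/(m²·K).
Amplitude A = F₀ / √((Cω)²+λ²) = 51.1 / 99.5 = 0.514 K.

0.51 K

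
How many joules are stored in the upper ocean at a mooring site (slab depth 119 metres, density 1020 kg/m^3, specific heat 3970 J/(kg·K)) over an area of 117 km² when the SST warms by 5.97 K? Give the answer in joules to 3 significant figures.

Areal heat capacity C = ρ c_p D = 1020 × 3970 × 119 = 4.82×10^8 J/(m^2 K).
Heat per unit area: q = C ΔT = 4.82×10^8 × 5.97 = 2.88×10^9 J/m².
Total heat: Q = q × A = 2.88×10^9 × (117 × 10⁶ m²) = 3.37×10^17 J.

3.37×10^17 J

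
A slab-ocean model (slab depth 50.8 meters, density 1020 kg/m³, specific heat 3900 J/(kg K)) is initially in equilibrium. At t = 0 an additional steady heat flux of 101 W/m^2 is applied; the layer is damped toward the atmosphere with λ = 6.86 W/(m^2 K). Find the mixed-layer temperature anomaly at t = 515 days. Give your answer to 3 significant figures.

Areal heat capacity C = ρ c_p D = 1020 × 3900 × 50.8 = 2.02×10^8 J m⁻² K⁻¹.
τ = C / λ = 2.02×10^8 / 6.86 = 2.95×10^7 s.
Equilibrium anomaly ΔT_eq = F / λ = 101 / 6.86 = 14.7 K.
t = 515 days = 4.45×10^7 s, so t/τ = 1.51.
ΔT(t) = ΔT_eq (1 − e^(−t/τ)) = 14.7 × (1 − e^−1.51) = 11.5 K.

11.5 K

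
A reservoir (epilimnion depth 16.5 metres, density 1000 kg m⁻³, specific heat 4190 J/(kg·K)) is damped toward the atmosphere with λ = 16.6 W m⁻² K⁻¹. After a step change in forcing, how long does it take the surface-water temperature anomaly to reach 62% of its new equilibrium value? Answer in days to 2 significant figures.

47 days

Areal heat capacity C = ρ c_p D = 1000 × 4190 × 16.5 = 6.91×10^7 J/(m^2 K).
τ = C / λ = 6.91×10^7 / 16.6 = 4.16×10^6 s.
Fraction reached: 1 − e^(−t/τ) = 0.62 ⇒ t = −τ ln(1 − 0.62) = τ × 0.968.
t = 4.03×10^6 s = 46.6 days.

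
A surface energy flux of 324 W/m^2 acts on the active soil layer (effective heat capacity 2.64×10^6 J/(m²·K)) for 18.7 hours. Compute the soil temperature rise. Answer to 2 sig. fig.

8.3 K

Areal heat capacity C = 2.64×10^6 J/(m²·K) (given).
Net heat input Q = F Δt = 324 × (18.7 hours × 3600 s/hour) = 2.18×10^7 J/m².
ΔT = Q / C = 2.18×10^7 / 2.64×10^6 = 8.26 K.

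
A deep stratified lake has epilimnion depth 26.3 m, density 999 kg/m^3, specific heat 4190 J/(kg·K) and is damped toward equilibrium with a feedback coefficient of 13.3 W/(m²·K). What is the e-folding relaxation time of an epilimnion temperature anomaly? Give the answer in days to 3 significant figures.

Areal heat capacity C = ρ c_p D = 999 × 4190 × 26.3 = 1.10×10^8 J m⁻² K⁻¹.
Relaxation time τ = C / λ = 1.10×10^8 / 13.3 = 8.28×10^6 s.
In days: 8.28×10^6 s / (86400 s/day) = 95.8 days.

95.8 days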